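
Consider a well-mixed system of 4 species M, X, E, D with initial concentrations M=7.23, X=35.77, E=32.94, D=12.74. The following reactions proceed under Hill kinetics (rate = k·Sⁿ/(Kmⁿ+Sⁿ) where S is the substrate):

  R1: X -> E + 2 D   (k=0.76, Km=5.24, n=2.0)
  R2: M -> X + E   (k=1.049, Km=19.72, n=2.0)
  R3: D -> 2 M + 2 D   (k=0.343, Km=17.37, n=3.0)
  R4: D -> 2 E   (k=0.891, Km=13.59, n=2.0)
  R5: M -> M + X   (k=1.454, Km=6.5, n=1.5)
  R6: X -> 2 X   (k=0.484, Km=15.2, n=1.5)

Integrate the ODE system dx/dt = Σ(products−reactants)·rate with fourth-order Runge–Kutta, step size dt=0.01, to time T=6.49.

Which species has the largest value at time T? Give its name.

RK4 with dt=0.01: 649 steps to T=6.49. Trajectory (selected grid times):
t=0.00: M=7.23 X=35.77 E=32.94 D=12.74
t=0.72: M=7.29 X=36.16 E=34.19 D=13.58
t=1.44: M=7.37 X=36.56 E=35.47 D=14.40
t=2.16: M=7.46 X=36.97 E=36.80 D=15.22
t=2.88: M=7.58 X=37.39 E=38.16 D=16.03
t=3.61: M=7.71 X=37.82 E=39.58 D=16.85
t=4.33: M=7.85 X=38.26 E=41.01 D=17.65
t=5.05: M=8.00 X=38.70 E=42.47 D=18.45
t=5.77: M=8.17 X=39.16 E=43.96 D=19.24
t=6.49: M=8.35 X=39.64 E=45.48 D=20.03
At T=6.49: M=8.35 X=39.64 E=45.48 D=20.03; the largest is E.

Dominant species at T: E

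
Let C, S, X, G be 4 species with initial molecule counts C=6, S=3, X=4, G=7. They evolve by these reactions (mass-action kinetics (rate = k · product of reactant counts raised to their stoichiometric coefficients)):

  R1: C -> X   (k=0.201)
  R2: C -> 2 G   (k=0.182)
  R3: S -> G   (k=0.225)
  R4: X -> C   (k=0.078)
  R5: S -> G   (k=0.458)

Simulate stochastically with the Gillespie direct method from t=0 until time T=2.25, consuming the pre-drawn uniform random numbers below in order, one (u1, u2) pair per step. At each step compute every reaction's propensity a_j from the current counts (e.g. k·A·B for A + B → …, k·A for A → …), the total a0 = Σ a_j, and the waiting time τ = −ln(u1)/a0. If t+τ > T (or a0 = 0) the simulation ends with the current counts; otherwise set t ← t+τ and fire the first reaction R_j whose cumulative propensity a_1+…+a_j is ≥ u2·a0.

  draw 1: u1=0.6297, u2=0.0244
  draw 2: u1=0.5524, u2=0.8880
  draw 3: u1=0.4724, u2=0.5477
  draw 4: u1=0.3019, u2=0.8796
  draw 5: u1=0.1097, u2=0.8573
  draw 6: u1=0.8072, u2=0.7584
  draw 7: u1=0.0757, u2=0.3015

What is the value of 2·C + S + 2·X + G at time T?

Check how each reaction changes W = 2·C + S + 2·X + G (weight of products minus weight of reactants):
R1: C -> X: (2·1) − (2·1) = 2 − 2 = 0
R2: C -> 2 G: (1·2) − (2·1) = 2 − 2 = 0
R3: S -> G: (1·1) − (1·1) = 1 − 1 = 0
R4: X -> C: (2·1) − (2·1) = 2 − 2 = 0
R5: S -> G: (1·1) − (1·1) = 1 − 1 = 0
Every reaction leaves W unchanged, so W is conserved and no simulation is needed: W(T) = W(0) = 2·6 + 3 + 2·4 + 7 = 30

Value at T = 30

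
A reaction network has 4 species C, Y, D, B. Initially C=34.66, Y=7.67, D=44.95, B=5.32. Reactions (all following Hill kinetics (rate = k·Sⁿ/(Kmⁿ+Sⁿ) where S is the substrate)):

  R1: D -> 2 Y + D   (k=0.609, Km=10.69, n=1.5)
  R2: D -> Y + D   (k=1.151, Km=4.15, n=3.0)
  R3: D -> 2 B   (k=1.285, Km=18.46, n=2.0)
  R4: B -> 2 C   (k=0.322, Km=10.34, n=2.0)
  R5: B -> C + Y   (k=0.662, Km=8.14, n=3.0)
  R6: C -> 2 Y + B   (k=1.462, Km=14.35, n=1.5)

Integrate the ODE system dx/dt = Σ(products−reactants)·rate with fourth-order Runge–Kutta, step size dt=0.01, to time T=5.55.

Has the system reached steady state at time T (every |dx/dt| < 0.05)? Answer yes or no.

Steady state at T: no

RK4 with dt=0.01: 555 steps to T=5.55. Trajectory (selected grid times):
t=0.00: C=34.66 Y=7.67 D=44.95 B=5.32
t=0.62: C=34.18 Y=10.62 D=44.27 B=7.21
t=1.23: C=33.83 Y=13.58 D=43.60 B=8.97
t=1.85: C=33.57 Y=16.65 D=42.93 B=10.67
t=2.47: C=33.39 Y=19.75 D=42.26 B=12.31
t=3.08: C=33.26 Y=22.82 D=41.60 B=13.87
t=3.70: C=33.17 Y=25.97 D=40.94 B=15.42
t=4.32: C=33.11 Y=29.12 D=40.28 B=16.94
t=4.93: C=33.08 Y=32.23 D=39.63 B=18.41
t=5.55: C=33.06 Y=35.39 D=38.98 B=19.89
Rates at T: R1=0.5325, R2=1.1496, R3=1.0496, R4=0.2535, R5=0.6195, R6=1.1369
dx/dt at T (Σ net stoichiometry × rate): C=-0.0105, Y=+5.1080, D=-1.0496, B=+2.3631
Largest |dx/dt| is |+5.1080| (Y) ≥ 0.05 → not steady.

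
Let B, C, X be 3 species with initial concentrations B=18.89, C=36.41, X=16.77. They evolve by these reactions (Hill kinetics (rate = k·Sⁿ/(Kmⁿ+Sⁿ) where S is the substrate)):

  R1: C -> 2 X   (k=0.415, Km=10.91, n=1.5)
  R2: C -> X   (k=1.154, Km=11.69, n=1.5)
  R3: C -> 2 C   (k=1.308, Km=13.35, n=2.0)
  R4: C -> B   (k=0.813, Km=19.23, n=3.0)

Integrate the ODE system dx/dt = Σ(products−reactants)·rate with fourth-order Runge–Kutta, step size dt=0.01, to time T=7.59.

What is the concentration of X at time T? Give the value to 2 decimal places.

X at T = 29.30

RK4 with dt=0.01: 759 steps to T=7.59. Trajectory (selected grid times):
t=0.00: B=18.89 C=36.41 X=16.77
t=0.84: B=19.48 C=35.67 X=18.19
t=1.69: B=20.08 C=34.92 X=19.61
t=2.53: B=20.66 C=34.19 X=21.01
t=3.37: B=21.24 C=33.46 X=22.41
t=4.22: B=21.81 C=32.73 X=23.81
t=5.06: B=22.38 C=32.02 X=25.19
t=5.90: B=22.94 C=31.31 X=26.56
t=6.75: B=23.49 C=30.60 X=27.94
t=7.59: B=24.04 C=29.91 X=29.30
Read off X at T=7.59: 29.30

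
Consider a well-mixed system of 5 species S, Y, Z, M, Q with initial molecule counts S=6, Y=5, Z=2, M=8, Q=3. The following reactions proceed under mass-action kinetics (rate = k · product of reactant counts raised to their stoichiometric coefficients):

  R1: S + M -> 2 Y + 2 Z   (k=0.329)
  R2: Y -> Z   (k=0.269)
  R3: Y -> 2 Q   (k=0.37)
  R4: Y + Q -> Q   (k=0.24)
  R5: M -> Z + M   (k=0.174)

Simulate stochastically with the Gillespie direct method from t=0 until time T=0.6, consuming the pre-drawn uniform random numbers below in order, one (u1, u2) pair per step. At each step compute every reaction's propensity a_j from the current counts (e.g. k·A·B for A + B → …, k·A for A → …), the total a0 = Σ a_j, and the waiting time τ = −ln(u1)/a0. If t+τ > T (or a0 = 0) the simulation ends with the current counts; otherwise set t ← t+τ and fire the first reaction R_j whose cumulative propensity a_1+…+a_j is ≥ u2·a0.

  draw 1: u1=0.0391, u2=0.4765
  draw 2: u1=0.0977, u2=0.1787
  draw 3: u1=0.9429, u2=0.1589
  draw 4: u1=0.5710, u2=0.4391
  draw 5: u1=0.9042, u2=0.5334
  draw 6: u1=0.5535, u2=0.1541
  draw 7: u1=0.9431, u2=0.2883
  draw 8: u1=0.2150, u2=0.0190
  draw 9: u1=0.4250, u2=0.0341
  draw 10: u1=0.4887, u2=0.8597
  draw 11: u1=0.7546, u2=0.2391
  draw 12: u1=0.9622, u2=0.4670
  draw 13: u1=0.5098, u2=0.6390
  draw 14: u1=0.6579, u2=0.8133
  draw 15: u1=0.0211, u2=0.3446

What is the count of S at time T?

S at T = 1

t=0.000: S=6 Y=5 Z=2 M=8 Q=3
Draw 1: a1=15.792, a2=1.345, a3=1.850, a4=3.600, a5=1.392, a0=23.979; τ=−ln(0.0391)/23.979=0.135 → t=0.135; u2·a0=0.4765·23.979=11.426 ≤ a1=15.792 → R1 fires; S=5 Y=7 Z=4 M=7 Q=3
Draw 2: a1=11.515, a2=1.883, a3=2.590, a4=5.040, a5=1.218, a0=22.246; τ=−ln(0.0977)/22.246=0.105 → t=0.240; u2·a0=0.1787·22.246=3.975 ≤ a1=11.515 → R1 fires; S=4 Y=9 Z=6 M=6 Q=3
Draw 3: a1=7.896, a2=2.421, a3=3.330, a4=6.480, a5=1.044, a0=21.171; τ=−ln(0.9429)/21.171=0.003 → t=0.243; u2·a0=0.1589·21.171=3.364 ≤ a1=7.896 → R1 fires; S=3 Y=11 Z=8 M=5 Q=3
Draw 4: a1=4.935, a2=2.959, a3=4.070, a4=7.920, a5=0.870, a0=20.754; τ=−ln(0.5710)/20.754=0.027 → t=0.270; u2·a0=0.4391·20.754=9.113; a1+a2=7.894 < 9.113 ≤ a1+…+a3=11.964 → R3 fires; S=3 Y=10 Z=8 M=5 Q=5
Draw 5: a1=4.935, a2=2.690, a3=3.700, a4=12.000, a5=0.870, a0=24.195; τ=−ln(0.9042)/24.195=0.004 → t=0.274; u2·a0=0.5334·24.195=12.906; a1+…+a3=11.325 < 12.906 ≤ a1+…+a4=23.325 → R4 fires; S=3 Y=9 Z=8 M=5 Q=5
Draw 6: a1=4.935, a2=2.421, a3=3.330, a4=10.800, a5=0.870, a0=22.356; τ=−ln(0.5535)/22.356=0.026 → t=0.300; u2·a0=0.1541·22.356=3.445 ≤ a1=4.935 → R1 fires; S=2 Y=11 Z=10 M=4 Q=5
Draw 7: a1=2.632, a2=2.959, a3=4.070, a4=13.200, a5=0.696, a0=23.557; τ=−ln(0.9431)/23.557=0.002 → t=0.303; u2·a0=0.2883·23.557=6.791; a1+a2=5.591 < 6.791 ≤ a1+…+a3=9.661 → R3 fires; S=2 Y=10 Z=10 M=4 Q=7
Draw 8: a1=2.632, a2=2.690, a3=3.700, a4=16.800, a5=0.696, a0=26.518; τ=−ln(0.2150)/26.518=0.058 → t=0.361; u2·a0=0.0190·26.518=0.504 ≤ a1=2.632 → R1 fires; S=1 Y=12 Z=12 M=3 Q=7
Draw 9: a1=0.987, a2=3.228, a3=4.440, a4=20.160, a5=0.522, a0=29.337; τ=−ln(0.4250)/29.337=0.029 → t=0.390; u2·a0=0.0341·29.337=1.000; a1=0.987 < 1.000 ≤ a1+a2=4.215 → R2 fires; S=1 Y=11 Z=13 M=3 Q=7
Draw 10: a1=0.987, a2=2.959, a3=4.070, a4=18.480, a5=0.522, a0=27.018; τ=−ln(0.4887)/27.018=0.027 → t=0.416; u2·a0=0.8597·27.018=23.227; a1+…+a3=8.016 < 23.227 ≤ a1+…+a4=26.496 → R4 fires; S=1 Y=10 Z=13 M=3 Q=7
Draw 11: a1=0.987, a2=2.690, a3=3.700, a4=16.800, a5=0.522, a0=24.699; τ=−ln(0.7546)/24.699=0.011 → t=0.428; u2·a0=0.2391·24.699=5.906; a1+a2=3.677 < 5.906 ≤ a1+…+a3=7.377 → R3 fires; S=1 Y=9 Z=13 M=3 Q=9
Draw 12: a1=0.987, a2=2.421, a3=3.330, a4=19.440, a5=0.522, a0=26.700; τ=−ln(0.9622)/26.700=0.001 → t=0.429; u2·a0=0.4670·26.700=12.469; a1+…+a3=6.738 < 12.469 ≤ a1+…+a4=26.178 → R4 fires; S=1 Y=8 Z=13 M=3 Q=9
Draw 13: a1=0.987, a2=2.152, a3=2.960, a4=17.280, a5=0.522, a0=23.901; τ=−ln(0.5098)/23.901=0.028 → t=0.457; u2·a0=0.6390·23.901=15.273; a1+…+a3=6.099 < 15.273 ≤ a1+…+a4=23.379 → R4 fires; S=1 Y=7 Z=13 M=3 Q=9
Draw 14: a1=0.987, a2=1.883, a3=2.590, a4=15.120, a5=0.522, a0=21.102; τ=−ln(0.6579)/21.102=0.020 → t=0.477; u2·a0=0.8133·21.102=17.162; a1+…+a3=5.460 < 17.162 ≤ a1+…+a4=20.580 → R4 fires; S=1 Y=6 Z=13 M=3 Q=9
Draw 15: a1=0.987, a2=1.614, a3=2.220, a4=12.960, a5=0.522, a0=18.303; τ=−ln(0.0211)/18.303=0.211 → t=0.688 > T=0.6: stop.
Read off S at T=0.6: 1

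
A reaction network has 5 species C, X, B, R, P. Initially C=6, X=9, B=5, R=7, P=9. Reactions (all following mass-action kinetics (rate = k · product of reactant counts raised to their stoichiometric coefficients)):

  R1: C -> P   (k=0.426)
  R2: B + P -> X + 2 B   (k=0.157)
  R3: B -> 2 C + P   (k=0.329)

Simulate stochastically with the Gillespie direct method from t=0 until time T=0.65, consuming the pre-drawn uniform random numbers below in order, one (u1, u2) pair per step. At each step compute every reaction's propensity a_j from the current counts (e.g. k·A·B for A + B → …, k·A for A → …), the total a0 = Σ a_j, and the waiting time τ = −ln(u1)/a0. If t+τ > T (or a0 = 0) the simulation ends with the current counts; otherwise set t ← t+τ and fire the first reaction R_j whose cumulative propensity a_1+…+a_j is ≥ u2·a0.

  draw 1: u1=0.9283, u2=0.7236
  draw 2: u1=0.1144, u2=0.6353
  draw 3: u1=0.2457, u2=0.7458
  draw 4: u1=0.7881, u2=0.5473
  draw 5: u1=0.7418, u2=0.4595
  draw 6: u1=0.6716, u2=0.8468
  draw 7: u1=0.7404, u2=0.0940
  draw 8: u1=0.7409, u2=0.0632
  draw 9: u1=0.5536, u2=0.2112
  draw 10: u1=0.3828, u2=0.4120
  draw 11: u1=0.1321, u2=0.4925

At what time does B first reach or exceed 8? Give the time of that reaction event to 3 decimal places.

Threshold first reached at t = 0.298

t=0.000: C=6 X=9 B=5 R=7 P=9
Draw 1: a1=2.556, a2=7.065, a3=1.645, a0=11.266; τ=−ln(0.9283)/11.266=0.007 → t=0.007; u2·a0=0.7236·11.266=8.152; a1=2.556 < 8.152 ≤ a1+a2=9.621 → R2 fires; C=6 X=10 B=6 R=7 P=8
Draw 2: a1=2.556, a2=7.536, a3=1.974, a0=12.066; τ=−ln(0.1144)/12.066=0.180 → t=0.186; u2·a0=0.6353·12.066=7.666; a1=2.556 < 7.666 ≤ a1+a2=10.092 → R2 fires; C=6 X=11 B=7 R=7 P=7
Draw 3: a1=2.556, a2=7.693, a3=2.303, a0=12.552; τ=−ln(0.2457)/12.552=0.112 → t=0.298; u2·a0=0.7458·12.552=9.361; a1=2.556 < 9.361 ≤ a1+a2=10.249 → R2 fires; C=6 X=12 B=8 R=7 P=6
Draw 4: a1=2.556, a2=7.536, a3=2.632, a0=12.724; τ=−ln(0.7881)/12.724=0.019 → t=0.317; u2·a0=0.5473·12.724=6.964; a1=2.556 < 6.964 ≤ a1+a2=10.092 → R2 fires; C=6 X=13 B=9 R=7 P=5
Draw 5: a1=2.556, a2=7.065, a3=2.961, a0=12.582; τ=−ln(0.7418)/12.582=0.024 → t=0.341; u2·a0=0.4595·12.582=5.781; a1=2.556 < 5.781 ≤ a1+a2=9.621 → R2 fires; C=6 X=14 B=10 R=7 P=4
Draw 6: a1=2.556, a2=6.280, a3=3.290, a0=12.126; τ=−ln(0.6716)/12.126=0.033 → t=0.373; u2·a0=0.8468·12.126=10.268; a1+a2=8.836 < 10.268 ≤ a1+…+a3=12.126 → R3 fires; C=8 X=14 B=9 R=7 P=5
Draw 7: a1=3.408, a2=7.065, a3=2.961, a0=13.434; τ=−ln(0.7404)/13.434=0.022 → t=0.396; u2·a0=0.0940·13.434=1.263 ≤ a1=3.408 → R1 fires; C=7 X=14 B=9 R=7 P=6
Draw 8: a1=2.982, a2=8.478, a3=2.961, a0=14.421; τ=−ln(0.7409)/14.421=0.021 → t=0.417; u2·a0=0.0632·14.421=0.911 ≤ a1=2.982 → R1 fires; C=6 X=14 B=9 R=7 P=7
Draw 9: a1=2.556, a2=9.891, a3=2.961, a0=15.408; τ=−ln(0.5536)/15.408=0.038 → t=0.455; u2·a0=0.2112·15.408=3.254; a1=2.556 < 3.254 ≤ a1+a2=12.447 → R2 fires; C=6 X=15 B=10 R=7 P=6
Draw 10: a1=2.556, a2=9.420, a3=3.290, a0=15.266; τ=−ln(0.3828)/15.266=0.063 → t=0.518; u2·a0=0.4120·15.266=6.290; a1=2.556 < 6.290 ≤ a1+a2=11.976 → R2 fires; C=6 X=16 B=11 R=7 P=5
Draw 11: a1=2.556, a2=8.635, a3=3.619, a0=14.810; τ=−ln(0.1321)/14.810=0.137 → t=0.655 > T=0.65: stop.
B first becomes ≥ 8 when it reaches 8 at the event at t=0.298.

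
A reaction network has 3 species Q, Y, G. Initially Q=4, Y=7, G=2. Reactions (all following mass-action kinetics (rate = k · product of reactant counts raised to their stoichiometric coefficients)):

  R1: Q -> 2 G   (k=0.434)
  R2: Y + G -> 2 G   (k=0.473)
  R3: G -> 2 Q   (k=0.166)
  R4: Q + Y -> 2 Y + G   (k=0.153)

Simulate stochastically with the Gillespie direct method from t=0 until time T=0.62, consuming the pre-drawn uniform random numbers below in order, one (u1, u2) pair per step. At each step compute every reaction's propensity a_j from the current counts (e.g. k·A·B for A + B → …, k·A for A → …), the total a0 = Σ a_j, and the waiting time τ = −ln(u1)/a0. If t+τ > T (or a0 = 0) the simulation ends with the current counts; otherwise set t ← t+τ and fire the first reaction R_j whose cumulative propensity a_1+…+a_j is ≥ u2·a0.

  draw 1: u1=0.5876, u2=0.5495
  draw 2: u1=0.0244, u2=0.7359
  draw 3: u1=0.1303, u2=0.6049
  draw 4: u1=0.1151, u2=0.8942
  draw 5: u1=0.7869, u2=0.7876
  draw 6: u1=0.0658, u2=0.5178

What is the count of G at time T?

G at T = 3

t=0.000: Q=4 Y=7 G=2
Draw 1: a1=1.736, a2=6.622, a3=0.332, a4=4.284, a0=12.974; τ=−ln(0.5876)/12.974=0.041 → t=0.041; u2·a0=0.5495·12.974=7.129; a1=1.736 < 7.129 ≤ a1+a2=8.358 → R2 fires; Q=4 Y=6 G=3
Draw 2: a1=1.736, a2=8.514, a3=0.498, a4=3.672, a0=14.420; τ=−ln(0.0244)/14.420=0.258 → t=0.298; u2·a0=0.7359·14.420=10.612; a1+a2=10.250 < 10.612 ≤ a1+…+a3=10.748 → R3 fires; Q=6 Y=6 G=2
Draw 3: a1=2.604, a2=5.676, a3=0.332, a4=5.508, a0=14.120; τ=−ln(0.1303)/14.120=0.144 → t=0.443; u2·a0=0.6049·14.120=8.541; a1+a2=8.280 < 8.541 ≤ a1+…+a3=8.612 → R3 fires; Q=8 Y=6 G=1
Draw 4: a1=3.472, a2=2.838, a3=0.166, a4=7.344, a0=13.820; τ=−ln(0.1151)/13.820=0.156 → t=0.599; u2·a0=0.8942·13.820=12.358; a1+…+a3=6.476 < 12.358 ≤ a1+…+a4=13.820 → R4 fires; Q=7 Y=7 G=2
Draw 5: a1=3.038, a2=6.622, a3=0.332, a4=7.497, a0=17.489; τ=−ln(0.7869)/17.489=0.014 → t=0.613; u2·a0=0.7876·17.489=13.774; a1+…+a3=9.992 < 13.774 ≤ a1+…+a4=17.489 → R4 fires; Q=6 Y=8 G=3
Draw 6: a1=2.604, a2=11.352, a3=0.498, a4=7.344, a0=21.798; τ=−ln(0.0658)/21.798=0.125 → t=0.738 > T=0.62: stop.
Read off G at T=0.62: 3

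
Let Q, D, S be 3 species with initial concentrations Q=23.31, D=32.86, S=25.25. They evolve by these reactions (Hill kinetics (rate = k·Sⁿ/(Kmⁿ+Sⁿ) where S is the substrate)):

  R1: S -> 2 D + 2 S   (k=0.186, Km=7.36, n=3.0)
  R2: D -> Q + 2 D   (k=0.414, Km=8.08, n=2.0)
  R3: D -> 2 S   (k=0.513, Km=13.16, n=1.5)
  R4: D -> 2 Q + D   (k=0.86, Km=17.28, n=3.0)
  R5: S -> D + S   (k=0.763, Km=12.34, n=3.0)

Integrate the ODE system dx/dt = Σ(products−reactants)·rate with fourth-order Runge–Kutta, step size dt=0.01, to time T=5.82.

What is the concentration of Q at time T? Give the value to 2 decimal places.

RK4 with dt=0.01: 582 steps to T=5.82. Trajectory (selected grid times):
t=0.00: Q=23.31 D=32.86 S=25.25
t=0.65: Q=24.54 D=33.53 S=25.90
t=1.29: Q=25.77 D=34.19 S=26.55
t=1.94: Q=27.01 D=34.87 S=27.21
t=2.59: Q=28.27 D=35.54 S=27.87
t=3.23: Q=29.51 D=36.21 S=28.52
t=3.88: Q=30.78 D=36.89 S=29.19
t=4.53: Q=32.05 D=37.57 S=29.86
t=5.17: Q=33.31 D=38.24 S=30.52
t=5.82: Q=34.60 D=38.93 S=31.20
Read off Q at T=5.82: 34.60

Q at T = 34.60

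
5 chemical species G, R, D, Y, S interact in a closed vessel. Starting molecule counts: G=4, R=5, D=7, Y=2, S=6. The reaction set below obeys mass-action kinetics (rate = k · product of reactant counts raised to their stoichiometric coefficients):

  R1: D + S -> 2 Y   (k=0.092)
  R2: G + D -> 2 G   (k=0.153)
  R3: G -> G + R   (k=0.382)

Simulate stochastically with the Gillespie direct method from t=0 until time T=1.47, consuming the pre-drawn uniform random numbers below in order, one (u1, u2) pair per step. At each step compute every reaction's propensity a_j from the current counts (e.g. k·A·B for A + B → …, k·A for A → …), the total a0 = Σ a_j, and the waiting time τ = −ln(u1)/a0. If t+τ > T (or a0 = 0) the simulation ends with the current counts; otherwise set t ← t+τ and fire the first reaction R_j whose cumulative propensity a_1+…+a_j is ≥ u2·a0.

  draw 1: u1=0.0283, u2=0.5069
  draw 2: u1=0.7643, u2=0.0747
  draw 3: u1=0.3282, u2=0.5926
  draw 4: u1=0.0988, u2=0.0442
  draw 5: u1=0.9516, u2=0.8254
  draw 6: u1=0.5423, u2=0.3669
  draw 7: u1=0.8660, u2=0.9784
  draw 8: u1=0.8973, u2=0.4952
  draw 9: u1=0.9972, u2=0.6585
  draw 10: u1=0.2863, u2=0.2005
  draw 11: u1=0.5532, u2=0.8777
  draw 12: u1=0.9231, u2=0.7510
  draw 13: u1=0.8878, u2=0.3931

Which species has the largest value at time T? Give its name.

t=0.000: G=4 R=5 D=7 Y=2 S=6
Draw 1: a1=3.864, a2=4.284, a3=1.528, a0=9.676; τ=−ln(0.0283)/9.676=0.368 → t=0.368; u2·a0=0.5069·9.676=4.905; a1=3.864 < 4.905 ≤ a1+a2=8.148 → R2 fires; G=5 R=5 D=6 Y=2 S=6
Draw 2: a1=3.312, a2=4.590, a3=1.910, a0=9.812; τ=−ln(0.7643)/9.812=0.027 → t=0.396; u2·a0=0.0747·9.812=0.733 ≤ a1=3.312 → R1 fires; G=5 R=5 D=5 Y=4 S=5
Draw 3: a1=2.300, a2=3.825, a3=1.910, a0=8.035; τ=−ln(0.3282)/8.035=0.139 → t=0.534; u2·a0=0.5926·8.035=4.762; a1=2.300 < 4.762 ≤ a1+a2=6.125 → R2 fires; G=6 R=5 D=4 Y=4 S=5
Draw 4: a1=1.840, a2=3.672, a3=2.292, a0=7.804; τ=−ln(0.0988)/7.804=0.297 → t=0.831; u2·a0=0.0442·7.804=0.345 ≤ a1=1.840 → R1 fires; G=6 R=5 D=3 Y=6 S=4
Draw 5: a1=1.104, a2=2.754, a3=2.292, a0=6.150; τ=−ln(0.9516)/6.150=0.008 → t=0.839; u2·a0=0.8254·6.150=5.076; a1+a2=3.858 < 5.076 ≤ a1+…+a3=6.150 → R3 fires; G=6 R=6 D=3 Y=6 S=4
Draw 6: a1=1.104, a2=2.754, a3=2.292, a0=6.150; τ=−ln(0.5423)/6.150=0.100 → t=0.939; u2·a0=0.3669·6.150=2.256; a1=1.104 < 2.256 ≤ a1+a2=3.858 → R2 fires; G=7 R=6 D=2 Y=6 S=4
Draw 7: a1=0.736, a2=2.142, a3=2.674, a0=5.552; τ=−ln(0.8660)/5.552=0.026 → t=0.965; u2·a0=0.9784·5.552=5.432; a1+a2=2.878 < 5.432 ≤ a1+…+a3=5.552 → R3 fires; G=7 R=7 D=2 Y=6 S=4
Draw 8: a1=0.736, a2=2.142, a3=2.674, a0=5.552; τ=−ln(0.8973)/5.552=0.020 → t=0.984; u2·a0=0.4952·5.552=2.749; a1=0.736 < 2.749 ≤ a1+a2=2.878 → R2 fires; G=8 R=7 D=1 Y=6 S=4
Draw 9: a1=0.368, a2=1.224, a3=3.056, a0=4.648; τ=−ln(0.9972)/4.648=0.001 → t=0.985; u2·a0=0.6585·4.648=3.061; a1+a2=1.592 < 3.061 ≤ a1+…+a3=4.648 → R3 fires; G=8 R=8 D=1 Y=6 S=4
Draw 10: a1=0.368, a2=1.224, a3=3.056, a0=4.648; τ=−ln(0.2863)/4.648=0.269 → t=1.254; u2·a0=0.2005·4.648=0.932; a1=0.368 < 0.932 ≤ a1+a2=1.592 → R2 fires; G=9 R=8 D=0 Y=6 S=4
Draw 11: a1=0.000, a2=0.000, a3=3.438, a0=3.438; τ=−ln(0.5532)/3.438=0.172 → t=1.426; u2·a0=0.8777·3.438=3.018; a1+a2=0.000 < 3.018 ≤ a1+…+a3=3.438 → R3 fires; G=9 R=9 D=0 Y=6 S=4
Draw 12: a1=0.000, a2=0.000, a3=3.438, a0=3.438; τ=−ln(0.9231)/3.438=0.023 → t=1.449; u2·a0=0.7510·3.438=2.582; a1+a2=0.000 < 2.582 ≤ a1+…+a3=3.438 → R3 fires; G=9 R=10 D=0 Y=6 S=4
Draw 13: a1=0.000, a2=0.000, a3=3.438, a0=3.438; τ=−ln(0.8878)/3.438=0.035 → t=1.484 > T=1.47: stop.
At T=1.47: G=9 R=10 D=0 Y=6 S=4; the largest is R.

Dominant species at T: R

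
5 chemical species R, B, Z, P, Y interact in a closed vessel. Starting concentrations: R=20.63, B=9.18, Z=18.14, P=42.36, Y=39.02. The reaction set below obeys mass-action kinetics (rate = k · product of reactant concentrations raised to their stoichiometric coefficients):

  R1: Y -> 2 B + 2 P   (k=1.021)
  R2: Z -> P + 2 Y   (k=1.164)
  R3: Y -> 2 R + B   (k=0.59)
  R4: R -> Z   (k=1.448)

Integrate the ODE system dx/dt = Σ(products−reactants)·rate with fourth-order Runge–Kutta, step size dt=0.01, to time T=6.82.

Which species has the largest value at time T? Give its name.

RK4 with dt=0.01: 682 steps to T=6.82. Trajectory (selected grid times):
t=0.00: R=20.63 B=9.18 Z=18.14 P=42.36 Y=39.02
t=0.76: R=25.84 B=79.66 Z=25.25 P=116.32 Y=34.44
t=1.52: R=28.70 B=152.75 Z=30.42 P=197.75 Y=39.16
t=2.27: R=32.77 B=236.05 Z=35.12 P=290.97 Y=45.35
t=3.03: R=37.78 B=333.64 Z=40.48 P=400.07 Y=52.38
t=3.79: R=43.58 B=446.27 Z=46.68 P=525.93 Y=60.42
t=4.55: R=50.27 B=576.17 Z=53.84 P=671.11 Y=69.69
t=5.30: R=57.87 B=723.89 Z=61.99 P=836.19 Y=80.23
t=6.06: R=66.75 B=896.38 Z=71.50 P=1028.96 Y=92.53
t=6.82: R=76.99 B=1095.34 Z=82.47 P=1251.31 Y=106.73
At T=6.82: R=76.99 B=1095.34 Z=82.47 P=1251.31 Y=106.73; the largest is P.

Dominant species at T: P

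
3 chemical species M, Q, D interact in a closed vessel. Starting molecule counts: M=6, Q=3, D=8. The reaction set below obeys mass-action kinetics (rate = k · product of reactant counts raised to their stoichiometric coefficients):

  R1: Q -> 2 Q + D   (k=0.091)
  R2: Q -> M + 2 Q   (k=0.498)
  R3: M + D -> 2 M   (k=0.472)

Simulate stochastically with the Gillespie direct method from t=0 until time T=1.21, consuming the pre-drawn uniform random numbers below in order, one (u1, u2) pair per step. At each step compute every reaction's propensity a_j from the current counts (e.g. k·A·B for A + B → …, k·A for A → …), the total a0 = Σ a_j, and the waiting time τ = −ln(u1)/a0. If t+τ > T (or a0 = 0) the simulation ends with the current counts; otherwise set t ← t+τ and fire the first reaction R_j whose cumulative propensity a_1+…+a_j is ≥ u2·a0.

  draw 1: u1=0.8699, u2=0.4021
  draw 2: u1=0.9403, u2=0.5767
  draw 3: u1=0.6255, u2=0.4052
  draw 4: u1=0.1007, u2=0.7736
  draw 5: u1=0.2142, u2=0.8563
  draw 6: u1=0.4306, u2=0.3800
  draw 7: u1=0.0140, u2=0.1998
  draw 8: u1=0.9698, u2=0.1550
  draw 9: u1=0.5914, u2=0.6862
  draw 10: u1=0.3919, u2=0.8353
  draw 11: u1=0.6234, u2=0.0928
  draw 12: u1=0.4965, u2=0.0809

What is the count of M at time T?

t=0.000: M=6 Q=3 D=8
Draw 1: a1=0.273, a2=1.494, a3=22.656, a0=24.423; τ=−ln(0.8699)/24.423=0.006 → t=0.006; u2·a0=0.4021·24.423=9.820; a1+a2=1.767 < 9.820 ≤ a1+…+a3=24.423 → R3 fires; M=7 Q=3 D=7
Draw 2: a1=0.273, a2=1.494, a3=23.128, a0=24.895; τ=−ln(0.9403)/24.895=0.002 → t=0.008; u2·a0=0.5767·24.895=14.357; a1+a2=1.767 < 14.357 ≤ a1+…+a3=24.895 → R3 fires; M=8 Q=3 D=6
Draw 3: a1=0.273, a2=1.494, a3=22.656, a0=24.423; τ=−ln(0.6255)/24.423=0.019 → t=0.027; u2·a0=0.4052·24.423=9.896; a1+a2=1.767 < 9.896 ≤ a1+…+a3=24.423 → R3 fires; M=9 Q=3 D=5
Draw 4: a1=0.273, a2=1.494, a3=21.240, a0=23.007; τ=−ln(0.1007)/23.007=0.100 → t=0.127; u2·a0=0.7736·23.007=17.798; a1+a2=1.767 < 17.798 ≤ a1+…+a3=23.007 → R3 fires; M=10 Q=3 D=4
Draw 5: a1=0.273, a2=1.494, a3=18.880, a0=20.647; τ=−ln(0.2142)/20.647=0.075 → t=0.202; u2·a0=0.8563·20.647=17.680; a1+a2=1.767 < 17.680 ≤ a1+…+a3=20.647 → R3 fires; M=11 Q=3 D=3
Draw 6: a1=0.273, a2=1.494, a3=15.576, a0=17.343; τ=−ln(0.4306)/17.343=0.049 → t=0.250; u2·a0=0.3800·17.343=6.590; a1+a2=1.767 < 6.590 ≤ a1+…+a3=17.343 → R3 fires; M=12 Q=3 D=2
Draw 7: a1=0.273, a2=1.494, a3=11.328, a0=13.095; τ=−ln(0.0140)/13.095=0.326 → t=0.576; u2·a0=0.1998·13.095=2.616; a1+a2=1.767 < 2.616 ≤ a1+…+a3=13.095 → R3 fires; M=13 Q=3 D=1
Draw 8: a1=0.273, a2=1.494, a3=6.136, a0=7.903; τ=−ln(0.9698)/7.903=0.004 → t=0.580; u2·a0=0.1550·7.903=1.225; a1=0.273 < 1.225 ≤ a1+a2=1.767 → R2 fires; M=14 Q=4 D=1
Draw 9: a1=0.364, a2=1.992, a3=6.608, a0=8.964; τ=−ln(0.5914)/8.964=0.059 → t=0.639; u2·a0=0.6862·8.964=6.151; a1+a2=2.356 < 6.151 ≤ a1+…+a3=8.964 → R3 fires; M=15 Q=4 D=0
Draw 10: a1=0.364, a2=1.992, a3=0.000, a0=2.356; τ=−ln(0.3919)/2.356=0.398 → t=1.036; u2·a0=0.8353·2.356=1.968; a1=0.364 < 1.968 ≤ a1+a2=2.356 → R2 fires; M=16 Q=5 D=0
Draw 11: a1=0.455, a2=2.490, a3=0.000, a0=2.945; τ=−ln(0.6234)/2.945=0.160 → t=1.197; u2·a0=0.0928·2.945=0.273 ≤ a1=0.455 → R1 fires; M=16 Q=6 D=1
Draw 12: a1=0.546, a2=2.988, a3=7.552, a0=11.086; τ=−ln(0.4965)/11.086=0.063 → t=1.260 > T=1.21: stop.
Read off M at T=1.21: 16

M at T = 16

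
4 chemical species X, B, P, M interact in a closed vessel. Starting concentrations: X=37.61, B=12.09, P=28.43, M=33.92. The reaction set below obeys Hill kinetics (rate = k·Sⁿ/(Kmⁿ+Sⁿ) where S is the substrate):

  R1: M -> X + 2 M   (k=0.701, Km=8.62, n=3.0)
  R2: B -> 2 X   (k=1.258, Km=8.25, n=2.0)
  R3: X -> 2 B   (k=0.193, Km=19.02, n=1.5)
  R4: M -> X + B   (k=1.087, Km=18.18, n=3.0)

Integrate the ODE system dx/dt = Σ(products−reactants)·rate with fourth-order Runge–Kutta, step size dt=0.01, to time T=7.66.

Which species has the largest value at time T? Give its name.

RK4 with dt=0.01: 766 steps to T=7.66. Trajectory (selected grid times):
t=0.00: X=37.61 B=12.09 P=28.43 M=33.92
t=0.85: X=40.34 B=12.40 P=28.43 M=33.71
t=1.70: X=43.10 B=12.70 P=28.43 M=33.49
t=2.55: X=45.86 B=13.00 P=28.43 M=33.29
t=3.40: X=48.65 B=13.28 P=28.43 M=33.08
t=4.26: X=51.47 B=13.57 P=28.43 M=32.87
t=5.11: X=54.28 B=13.84 P=28.43 M=32.66
t=5.96: X=57.10 B=14.11 P=28.43 M=32.46
t=6.81: X=59.94 B=14.37 P=28.43 M=32.26
t=7.66: X=62.78 B=14.62 P=28.43 M=32.06
At T=7.66: X=62.78 B=14.62 P=28.43 M=32.06; the largest is X.

Dominant species at T: X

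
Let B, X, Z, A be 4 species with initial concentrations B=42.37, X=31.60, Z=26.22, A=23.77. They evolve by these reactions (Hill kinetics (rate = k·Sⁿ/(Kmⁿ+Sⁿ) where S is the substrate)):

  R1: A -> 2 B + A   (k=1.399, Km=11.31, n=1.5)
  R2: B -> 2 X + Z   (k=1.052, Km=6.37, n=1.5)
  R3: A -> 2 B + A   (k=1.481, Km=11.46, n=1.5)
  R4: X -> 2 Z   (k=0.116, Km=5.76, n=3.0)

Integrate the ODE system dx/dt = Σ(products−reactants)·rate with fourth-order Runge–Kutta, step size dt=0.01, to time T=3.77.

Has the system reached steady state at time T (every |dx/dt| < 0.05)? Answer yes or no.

RK4 with dt=0.01: 377 steps to T=3.77. Trajectory (selected grid times):
t=0.00: B=42.37 X=31.60 Z=26.22 A=23.77
t=0.42: B=43.77 X=32.39 Z=26.73 A=23.77
t=0.84: B=45.17 X=33.18 Z=27.25 A=23.77
t=1.26: B=46.56 X=33.97 Z=27.77 A=23.77
t=1.68: B=47.96 X=34.76 Z=28.29 A=23.77
t=2.09: B=49.32 X=35.54 Z=28.79 A=23.77
t=2.51: B=50.71 X=36.34 Z=29.31 A=23.77
t=2.93: B=52.11 X=37.13 Z=29.83 A=23.77
t=3.35: B=53.50 X=37.93 Z=30.35 A=23.77
t=3.77: B=54.89 X=38.73 Z=30.88 A=23.77
Rates at T: R1=1.0533, R2=1.0120, R3=1.1096, R4=0.1156
dx/dt at T (Σ net stoichiometry × rate): B=+3.3137, X=+1.9084, Z=+1.2432, A=+0.0000
Largest |dx/dt| is |+3.3137| (B) ≥ 0.05 → not steady.

Steady state at T: no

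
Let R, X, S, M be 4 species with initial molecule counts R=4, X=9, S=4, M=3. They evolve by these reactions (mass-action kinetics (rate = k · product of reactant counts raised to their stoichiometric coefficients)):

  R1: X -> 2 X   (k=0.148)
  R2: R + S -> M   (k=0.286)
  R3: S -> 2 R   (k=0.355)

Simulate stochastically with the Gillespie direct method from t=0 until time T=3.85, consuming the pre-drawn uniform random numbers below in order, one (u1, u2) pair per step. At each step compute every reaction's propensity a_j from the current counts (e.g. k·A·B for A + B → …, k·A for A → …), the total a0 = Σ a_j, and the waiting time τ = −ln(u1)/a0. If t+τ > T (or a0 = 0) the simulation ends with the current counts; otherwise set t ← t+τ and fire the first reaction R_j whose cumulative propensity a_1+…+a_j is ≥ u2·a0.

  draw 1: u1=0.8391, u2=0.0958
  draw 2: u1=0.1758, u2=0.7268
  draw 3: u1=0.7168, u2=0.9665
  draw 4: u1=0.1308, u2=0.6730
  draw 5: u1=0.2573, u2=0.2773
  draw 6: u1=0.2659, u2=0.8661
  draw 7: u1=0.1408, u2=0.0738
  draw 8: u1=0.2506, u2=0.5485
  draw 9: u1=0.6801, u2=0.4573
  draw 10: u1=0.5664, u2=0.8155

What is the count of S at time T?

S at T = 0

t=0.000: R=4 X=9 S=4 M=3
Draw 1: a1=1.332, a2=4.576, a3=1.420, a0=7.328; τ=−ln(0.8391)/7.328=0.024 → t=0.024; u2·a0=0.0958·7.328=0.702 ≤ a1=1.332 → R1 fires; R=4 X=10 S=4 M=3
Draw 2: a1=1.480, a2=4.576, a3=1.420, a0=7.476; τ=−ln(0.1758)/7.476=0.233 → t=0.256; u2·a0=0.7268·7.476=5.434; a1=1.480 < 5.434 ≤ a1+a2=6.056 → R2 fires; R=3 X=10 S=3 M=4
Draw 3: a1=1.480, a2=2.574, a3=1.065, a0=5.119; τ=−ln(0.7168)/5.119=0.065 → t=0.322; u2·a0=0.9665·5.119=4.948; a1+a2=4.054 < 4.948 ≤ a1+…+a3=5.119 → R3 fires; R=5 X=10 S=2 M=4
Draw 4: a1=1.480, a2=2.860, a3=0.710, a0=5.050; τ=−ln(0.1308)/5.050=0.403 → t=0.724; u2·a0=0.6730·5.050=3.399; a1=1.480 < 3.399 ≤ a1+a2=4.340 → R2 fires; R=4 X=10 S=1 M=5
Draw 5: a1=1.480, a2=1.144, a3=0.355, a0=2.979; τ=−ln(0.2573)/2.979=0.456 → t=1.180; u2·a0=0.2773·2.979=0.826 ≤ a1=1.480 → R1 fires; R=4 X=11 S=1 M=5
Draw 6: a1=1.628, a2=1.144, a3=0.355, a0=3.127; τ=−ln(0.2659)/3.127=0.424 → t=1.604; u2·a0=0.8661·3.127=2.708; a1=1.628 < 2.708 ≤ a1+a2=2.772 → R2 fires; R=3 X=11 S=0 M=6
Draw 7: a1=1.628, a2=0.000, a3=0.000, a0=1.628; τ=−ln(0.1408)/1.628=1.204 → t=2.808; u2·a0=0.0738·1.628=0.120 ≤ a1=1.628 → R1 fires; R=3 X=12 S=0 M=6
Draw 8: a1=1.776, a2=0.000, a3=0.000, a0=1.776; τ=−ln(0.2506)/1.776=0.779 → t=3.587; u2·a0=0.5485·1.776=0.974 ≤ a1=1.776 → R1 fires; R=3 X=13 S=0 M=6
Draw 9: a1=1.924, a2=0.000, a3=0.000, a0=1.924; τ=−ln(0.6801)/1.924=0.200 → t=3.787; u2·a0=0.4573·1.924=0.880 ≤ a1=1.924 → R1 fires; R=3 X=14 S=0 M=6
Draw 10: a1=2.072, a2=0.000, a3=0.000, a0=2.072; τ=−ln(0.5664)/2.072=0.274 → t=4.062 > T=3.85: stop.
Read off S at T=3.85: 0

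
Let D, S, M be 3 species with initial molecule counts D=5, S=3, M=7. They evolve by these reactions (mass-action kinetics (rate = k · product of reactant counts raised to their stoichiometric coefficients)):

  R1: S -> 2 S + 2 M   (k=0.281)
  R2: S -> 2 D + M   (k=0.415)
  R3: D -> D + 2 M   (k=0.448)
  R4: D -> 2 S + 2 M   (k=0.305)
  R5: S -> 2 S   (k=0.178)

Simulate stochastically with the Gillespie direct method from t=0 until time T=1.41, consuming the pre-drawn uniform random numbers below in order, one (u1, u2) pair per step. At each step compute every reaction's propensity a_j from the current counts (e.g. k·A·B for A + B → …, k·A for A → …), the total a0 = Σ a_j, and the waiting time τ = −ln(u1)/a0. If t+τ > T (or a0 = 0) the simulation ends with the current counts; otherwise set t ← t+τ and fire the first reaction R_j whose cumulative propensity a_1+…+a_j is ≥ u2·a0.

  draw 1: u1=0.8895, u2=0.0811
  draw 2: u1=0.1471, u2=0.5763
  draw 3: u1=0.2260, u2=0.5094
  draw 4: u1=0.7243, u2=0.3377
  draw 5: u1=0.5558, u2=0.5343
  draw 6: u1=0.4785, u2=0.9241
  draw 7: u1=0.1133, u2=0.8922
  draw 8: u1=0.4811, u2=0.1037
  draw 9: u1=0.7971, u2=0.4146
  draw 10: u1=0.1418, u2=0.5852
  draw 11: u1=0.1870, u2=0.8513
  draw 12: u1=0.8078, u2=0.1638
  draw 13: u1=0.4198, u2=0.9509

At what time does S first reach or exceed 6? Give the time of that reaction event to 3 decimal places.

t=0.000: D=5 S=3 M=7
Draw 1: a1=0.843, a2=1.245, a3=2.240, a4=1.525, a5=0.534, a0=6.387; τ=−ln(0.8895)/6.387=0.018 → t=0.018; u2·a0=0.0811·6.387=0.518 ≤ a1=0.843 → R1 fires; D=5 S=4 M=9
Draw 2: a1=1.124, a2=1.660, a3=2.240, a4=1.525, a5=0.712, a0=7.261; τ=−ln(0.1471)/7.261=0.264 → t=0.282; u2·a0=0.5763·7.261=4.185; a1+a2=2.784 < 4.185 ≤ a1+…+a3=5.024 → R3 fires; D=5 S=4 M=11
Draw 3: a1=1.124, a2=1.660, a3=2.240, a4=1.525, a5=0.712, a0=7.261; τ=−ln(0.2260)/7.261=0.205 → t=0.487; u2·a0=0.5094·7.261=3.699; a1+a2=2.784 < 3.699 ≤ a1+…+a3=5.024 → R3 fires; D=5 S=4 M=13
Draw 4: a1=1.124, a2=1.660, a3=2.240, a4=1.525, a5=0.712, a0=7.261; τ=−ln(0.7243)/7.261=0.044 → t=0.532; u2·a0=0.3377·7.261=2.452; a1=1.124 < 2.452 ≤ a1+a2=2.784 → R2 fires; D=7 S=3 M=14
Draw 5: a1=0.843, a2=1.245, a3=3.136, a4=2.135, a5=0.534, a0=7.893; τ=−ln(0.5558)/7.893=0.074 → t=0.606; u2·a0=0.5343·7.893=4.217; a1+a2=2.088 < 4.217 ≤ a1+…+a3=5.224 → R3 fires; D=7 S=3 M=16
Draw 6: a1=0.843, a2=1.245, a3=3.136, a4=2.135, a5=0.534, a0=7.893; τ=−ln(0.4785)/7.893=0.093 → t=0.699; u2·a0=0.9241·7.893=7.294; a1+…+a3=5.224 < 7.294 ≤ a1+…+a4=7.359 → R4 fires; D=6 S=5 M=18
Draw 7: a1=1.405, a2=2.075, a3=2.688, a4=1.830, a5=0.890, a0=8.888; τ=−ln(0.1133)/8.888=0.245 → t=0.944; u2·a0=0.8922·8.888=7.930; a1+…+a3=6.168 < 7.930 ≤ a1+…+a4=7.998 → R4 fires; D=5 S=7 M=20
Draw 8: a1=1.967, a2=2.905, a3=2.240, a4=1.525, a5=1.246, a0=9.883; τ=−ln(0.4811)/9.883=0.074 → t=1.018; u2·a0=0.1037·9.883=1.025 ≤ a1=1.967 → R1 fires; D=5 S=8 M=22
Draw 9: a1=2.248, a2=3.320, a3=2.240, a4=1.525, a5=1.424, a0=10.757; τ=−ln(0.7971)/10.757=0.021 → t=1.039; u2·a0=0.4146·10.757=4.460; a1=2.248 < 4.460 ≤ a1+a2=5.568 → R2 fires; D=7 S=7 M=23
Draw 10: a1=1.967, a2=2.905, a3=3.136, a4=2.135, a5=1.246, a0=11.389; τ=−ln(0.1418)/11.389=0.172 → t=1.211; u2·a0=0.5852·11.389=6.665; a1+a2=4.872 < 6.665 ≤ a1+…+a3=8.008 → R3 fires; D=7 S=7 M=25
Draw 11: a1=1.967, a2=2.905, a3=3.136, a4=2.135, a5=1.246, a0=11.389; τ=−ln(0.1870)/11.389=0.147 → t=1.358; u2·a0=0.8513·11.389=9.695; a1+…+a3=8.008 < 9.695 ≤ a1+…+a4=10.143 → R4 fires; D=6 S=9 M=27
Draw 12: a1=2.529, a2=3.735, a3=2.688, a4=1.830, a5=1.602, a0=12.384; τ=−ln(0.8078)/12.384=0.017 → t=1.375; u2·a0=0.1638·12.384=2.028 ≤ a1=2.529 → R1 fires; D=6 S=10 M=29
Draw 13: a1=2.810, a2=4.150, a3=2.688, a4=1.830, a5=1.780, a0=13.258; τ=−ln(0.4198)/13.258=0.065 → t=1.441 > T=1.41: stop.
S first becomes ≥ 6 when it reaches 7 at the event at t=0.944.

Threshold first reached at t = 0.944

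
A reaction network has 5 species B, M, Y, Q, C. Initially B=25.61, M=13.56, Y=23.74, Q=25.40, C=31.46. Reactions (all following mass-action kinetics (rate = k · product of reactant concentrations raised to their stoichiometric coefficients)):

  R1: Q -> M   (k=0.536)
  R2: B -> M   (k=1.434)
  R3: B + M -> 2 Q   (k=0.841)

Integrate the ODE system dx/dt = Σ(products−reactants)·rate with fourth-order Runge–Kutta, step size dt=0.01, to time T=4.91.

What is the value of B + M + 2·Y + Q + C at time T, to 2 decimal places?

Check how each reaction changes W = B + M + 2·Y + Q + C (weight of products minus weight of reactants):
R1: Q -> M: (1·1) − (1·1) = 1 − 1 = 0
R2: B -> M: (1·1) − (1·1) = 1 − 1 = 0
R3: B + M -> 2 Q: (1·2) − (1·1 + 1·1) = 2 − 2 = 0
Every reaction leaves W unchanged, so W is conserved and no simulation is needed: W(T) = W(0) = 25.61 + 13.56 + 2·23.74 + 25.40 + 31.46 = 143.51

Value at T = 143.51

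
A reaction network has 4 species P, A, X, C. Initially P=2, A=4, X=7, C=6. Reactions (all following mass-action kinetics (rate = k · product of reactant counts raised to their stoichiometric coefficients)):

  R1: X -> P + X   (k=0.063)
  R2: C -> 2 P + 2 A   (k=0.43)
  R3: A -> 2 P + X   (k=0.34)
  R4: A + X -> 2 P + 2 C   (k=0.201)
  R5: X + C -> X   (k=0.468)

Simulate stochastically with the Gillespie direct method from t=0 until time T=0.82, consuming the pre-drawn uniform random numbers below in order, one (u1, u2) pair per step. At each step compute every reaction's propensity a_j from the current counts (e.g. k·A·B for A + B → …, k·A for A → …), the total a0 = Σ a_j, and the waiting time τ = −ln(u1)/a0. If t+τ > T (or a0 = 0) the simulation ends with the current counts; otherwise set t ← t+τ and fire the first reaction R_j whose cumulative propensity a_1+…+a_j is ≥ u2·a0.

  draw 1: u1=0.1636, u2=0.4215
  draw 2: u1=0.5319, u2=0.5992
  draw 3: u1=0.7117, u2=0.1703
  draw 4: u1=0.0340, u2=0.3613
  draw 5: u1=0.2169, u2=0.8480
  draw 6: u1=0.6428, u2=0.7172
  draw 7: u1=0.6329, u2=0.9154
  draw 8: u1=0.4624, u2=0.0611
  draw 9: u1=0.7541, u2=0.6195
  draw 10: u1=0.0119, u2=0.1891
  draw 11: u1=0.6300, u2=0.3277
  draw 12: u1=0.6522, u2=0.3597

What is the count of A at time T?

A at T = 2

t=0.000: P=2 A=4 X=7 C=6
Draw 1: a1=0.441, a2=2.580, a3=1.360, a4=5.628, a5=19.656, a0=29.665; τ=−ln(0.1636)/29.665=0.061 → t=0.061; u2·a0=0.4215·29.665=12.504; a1+…+a4=10.009 < 12.504 ≤ a1+…+a5=29.665 → R5 fires; P=2 A=4 X=7 C=5
Draw 2: a1=0.441, a2=2.150, a3=1.360, a4=5.628, a5=16.380, a0=25.959; τ=−ln(0.5319)/25.959=0.024 → t=0.085; u2·a0=0.5992·25.959=15.555; a1+…+a4=9.579 < 15.555 ≤ a1+…+a5=25.959 → R5 fires; P=2 A=4 X=7 C=4
Draw 3: a1=0.441, a2=1.720, a3=1.360, a4=5.628, a5=13.104, a0=22.253; τ=−ln(0.7117)/22.253=0.015 → t=0.101; u2·a0=0.1703·22.253=3.790; a1+…+a3=3.521 < 3.790 ≤ a1+…+a4=9.149 → R4 fires; P=4 A=3 X=6 C=6
Draw 4: a1=0.378, a2=2.580, a3=1.020, a4=3.618, a5=16.848, a0=24.444; τ=−ln(0.0340)/24.444=0.138 → t=0.239; u2·a0=0.3613·24.444=8.832; a1+…+a4=7.596 < 8.832 ≤ a1+…+a5=24.444 → R5 fires; P=4 A=3 X=6 C=5
Draw 5: a1=0.378, a2=2.150, a3=1.020, a4=3.618, a5=14.040, a0=21.206; τ=−ln(0.2169)/21.206=0.072 → t=0.311; u2·a0=0.8480·21.206=17.983; a1+…+a4=7.166 < 17.983 ≤ a1+…+a5=21.206 → R5 fires; P=4 A=3 X=6 C=4
Draw 6: a1=0.378, a2=1.720, a3=1.020, a4=3.618, a5=11.232, a0=17.968; τ=−ln(0.6428)/17.968=0.025 → t=0.336; u2·a0=0.7172·17.968=12.887; a1+…+a4=6.736 < 12.887 ≤ a1+…+a5=17.968 → R5 fires; P=4 A=3 X=6 C=3
Draw 7: a1=0.378, a2=1.290, a3=1.020, a4=3.618, a5=8.424, a0=14.730; τ=−ln(0.6329)/14.730=0.031 → t=0.367; u2·a0=0.9154·14.730=13.484; a1+…+a4=6.306 < 13.484 ≤ a1+…+a5=14.730 → R5 fires; P=4 A=3 X=6 C=2
Draw 8: a1=0.378, a2=0.860, a3=1.020, a4=3.618, a5=5.616, a0=11.492; τ=−ln(0.4624)/11.492=0.067 → t=0.434; u2·a0=0.0611·11.492=0.702; a1=0.378 < 0.702 ≤ a1+a2=1.238 → R2 fires; P=6 A=5 X=6 C=1
Draw 9: a1=0.378, a2=0.430, a3=1.700, a4=6.030, a5=2.808, a0=11.346; τ=−ln(0.7541)/11.346=0.025 → t=0.459; u2·a0=0.6195·11.346=7.029; a1+…+a3=2.508 < 7.029 ≤ a1+…+a4=8.538 → R4 fires; P=8 A=4 X=5 C=3
Draw 10: a1=0.315, a2=1.290, a3=1.360, a4=4.020, a5=7.020, a0=14.005; τ=−ln(0.0119)/14.005=0.316 → t=0.775; u2·a0=0.1891·14.005=2.648; a1+a2=1.605 < 2.648 ≤ a1+…+a3=2.965 → R3 fires; P=10 A=3 X=6 C=3
Draw 11: a1=0.378, a2=1.290, a3=1.020, a4=3.618, a5=8.424, a0=14.730; τ=−ln(0.6300)/14.730=0.031 → t=0.806; u2·a0=0.3277·14.730=4.827; a1+…+a3=2.688 < 4.827 ≤ a1+…+a4=6.306 → R4 fires; P=12 A=2 X=5 C=5
Draw 12: a1=0.315, a2=2.150, a3=0.680, a4=2.010, a5=11.700, a0=16.855; τ=−ln(0.6522)/16.855=0.025 → t=0.832 > T=0.82: stop.
Read off A at T=0.82: 2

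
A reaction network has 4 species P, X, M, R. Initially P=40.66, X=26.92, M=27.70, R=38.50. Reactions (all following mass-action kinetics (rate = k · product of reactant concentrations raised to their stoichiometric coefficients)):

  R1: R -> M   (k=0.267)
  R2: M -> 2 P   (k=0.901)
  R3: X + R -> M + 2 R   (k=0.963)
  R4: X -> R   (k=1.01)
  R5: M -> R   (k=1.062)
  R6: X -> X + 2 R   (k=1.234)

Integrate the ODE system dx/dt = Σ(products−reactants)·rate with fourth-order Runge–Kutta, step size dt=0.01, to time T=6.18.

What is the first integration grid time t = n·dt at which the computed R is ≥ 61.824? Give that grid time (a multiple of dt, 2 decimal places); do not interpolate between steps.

Threshold first reached at t = 0.04

RK4 with dt=0.01: 618 steps to T=6.18. Trajectory (selected grid times):
t=0.00: P=40.66 X=26.92 M=27.70 R=38.50
t=0.03: P=42.76 X=5.84 M=46.46 R=61.48
t=0.04: P=43.62 X=3.15 M=48.35 R=64.62
t=0.69: P=82.72 X=0.00 M=21.80 R=77.98
t=1.37: P=103.27 X=0.00 M=13.48 R=76.03
t=2.06: P=118.14 X=0.00 M=10.86 R=71.21
t=2.75: P=130.84 X=0.00 M=9.67 R=66.05
t=3.43: P=142.18 X=0.00 M=8.87 R=61.19
t=4.12: P=152.76 X=0.00 M=8.18 R=56.58
t=4.81: P=162.54 X=0.00 M=7.56 R=52.32
t=5.49: P=171.45 X=0.00 M=6.99 R=48.43
t=6.18: P=179.81 X=0.00 M=6.46 R=44.77
R(0.03)=61.485 < 61.824 but R(0.04)=64.618 ≥ 61.824, so the first grid time is t=0.04.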